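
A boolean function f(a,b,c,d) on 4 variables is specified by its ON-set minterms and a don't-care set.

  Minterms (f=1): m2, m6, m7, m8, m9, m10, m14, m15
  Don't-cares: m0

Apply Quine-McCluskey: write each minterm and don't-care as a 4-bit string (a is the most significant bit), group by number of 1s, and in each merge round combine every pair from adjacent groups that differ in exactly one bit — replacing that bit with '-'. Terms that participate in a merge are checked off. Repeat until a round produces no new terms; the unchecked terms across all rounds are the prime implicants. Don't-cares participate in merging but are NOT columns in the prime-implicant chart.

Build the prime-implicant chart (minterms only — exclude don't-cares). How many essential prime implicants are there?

2

[col 0] 0000*, 0010*, 0110*, 0111*, 1000*, 1001*, 1010*, 1110*, 1111*
[col 1] -000*, -010*, -110*, -111*, 0-10*, 00-0*, 011-*, 1-10*, 10-0*, 100-, 111-*
[col 2] --10, -0-0, -11-
Prime implicants: --10, -0-0, -11-, 100-
PI chart (minterm → PIs covering it):
  2 | --10,-0-0
  6 | --10,-11-
  7 | -11-  (sole → essential)
  8 | -0-0,100-
  9 | 100-  (sole → essential)
  10 | --10,-0-0
  14 | --10,-11-
  15 | -11-  (sole → essential)
Essential prime implicants: -11-, 100-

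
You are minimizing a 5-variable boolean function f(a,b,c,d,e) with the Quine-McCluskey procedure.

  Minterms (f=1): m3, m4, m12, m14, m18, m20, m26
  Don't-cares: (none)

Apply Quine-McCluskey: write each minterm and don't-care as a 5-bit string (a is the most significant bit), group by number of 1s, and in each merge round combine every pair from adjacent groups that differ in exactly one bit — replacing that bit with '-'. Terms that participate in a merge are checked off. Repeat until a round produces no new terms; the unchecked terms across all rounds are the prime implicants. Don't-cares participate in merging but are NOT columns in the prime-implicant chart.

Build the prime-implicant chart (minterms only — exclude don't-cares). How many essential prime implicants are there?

4

Round 0: 00011 00100✓ 01100✓ 01110✓ 10010✓ 10100✓ 11010✓
Round 1: -0100 0-100 011-0 1-010
PIs = {-0100, 0-100, 00011, 011-0, 1-010}
Coverage chart:
  m3: 00011 ←essential
  m4: -0100,0-100
  m12: 0-100,011-0
  m14: 011-0 ←essential
  m18: 1-010 ←essential
  m20: -0100 ←essential
  m26: 1-010 ←essential
Essential: -0100, 00011, 011-0, 1-010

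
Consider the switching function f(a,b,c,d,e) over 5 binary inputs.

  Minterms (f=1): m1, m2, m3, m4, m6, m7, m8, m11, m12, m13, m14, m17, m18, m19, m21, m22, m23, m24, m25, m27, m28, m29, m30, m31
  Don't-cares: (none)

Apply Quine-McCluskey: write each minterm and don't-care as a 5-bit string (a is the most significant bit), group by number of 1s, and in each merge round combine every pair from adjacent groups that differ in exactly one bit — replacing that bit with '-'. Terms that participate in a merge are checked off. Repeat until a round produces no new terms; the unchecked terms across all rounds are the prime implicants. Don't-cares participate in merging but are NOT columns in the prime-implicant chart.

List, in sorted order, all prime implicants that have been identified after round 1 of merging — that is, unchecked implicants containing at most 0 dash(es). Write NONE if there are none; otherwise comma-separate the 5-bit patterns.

[col 0] 00001*, 00010*, 00011*, 00100*, 00110*, 00111*, 01000*, 01011*, 01100*, 01101*, 01110*, 10001*, 10010*, 10011*, 10101*, 10110*, 10111*, 11000*, 11001*, 11011*, 11100*, 11101*, 11110*, 11111*
[col 1] -0001*, -0010*, -0011*, -0110*, -0111*, -1000*, -1011*, -1100*, -1101*, -1110*, 0-011*, 0-100*, 0-110*, 00-10*, 00-11*, 000-1*, 0001-*, 001-0*, 0011-*, 01-00*, 011-0*, 0110-*, 1-001*, 1-011*, 1-101*, 1-110*, 1-111*, 10-01*, 10-10*, 10-11*, 100-1*, 1001-*, 101-1*, 1011-*, 11-00*, 11-01*, 11-11*, 110-1*, 1100-*, 111-0*, 111-1*, 1110-*, 1111-*
[col 2] --011, --110, -0-10*, -0-11*, -00-1, -001-*, -011-*, -1-00, -11-0, -110-, 0-1-0, 00-1-*, 1--01*, 1--11*, 1-0-1*, 1-1-1*, 1-11-, 10--1*, 10-1-*, 11--1*, 11-0-, 111--
[col 3] -0-1-, 1---1
Prime implicants: --011, --110, -0-1-, -00-1, -1-00, -11-0, -110-, 0-1-0, 1---1, 1-11-, 11-0-, 111--

NONE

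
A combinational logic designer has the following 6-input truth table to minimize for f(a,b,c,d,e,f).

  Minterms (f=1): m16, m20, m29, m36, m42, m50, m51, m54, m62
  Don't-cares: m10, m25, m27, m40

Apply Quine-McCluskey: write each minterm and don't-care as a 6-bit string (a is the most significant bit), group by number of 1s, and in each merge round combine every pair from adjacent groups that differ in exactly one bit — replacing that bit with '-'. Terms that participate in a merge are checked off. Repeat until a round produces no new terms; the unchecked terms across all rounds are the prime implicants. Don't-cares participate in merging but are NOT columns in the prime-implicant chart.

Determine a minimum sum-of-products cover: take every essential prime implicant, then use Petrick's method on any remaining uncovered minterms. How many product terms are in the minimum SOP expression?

Round 0: 001010✓ 010000✓ 010100✓ 011001✓ 011011✓ 011101✓ 100100 101000✓ 101010✓ 110010✓ 110011✓ 110110✓ 111110✓
Round 1: -01010 010-00 011-01 0110-1 1010-0 11-110 110-10 11001-
PIs = {-01010, 010-00, 011-01, 0110-1, 100100, 1010-0, 11-110, 110-10, 11001-}
Coverage chart:
  m16: 010-00 ←essential
  m20: 010-00 ←essential
  m29: 011-01 ←essential
  m36: 100100 ←essential
  m42: -01010,1010-0
  m50: 110-10,11001-
  m51: 11001- ←essential
  m54: 11-110,110-10
  m62: 11-110 ←essential
Essential: 010-00, 011-01, 100100, 11-110, 11001-
Petrick residual → -01010
Min cover (6 terms): b'cd'ef' + a'bc'e'f' + a'bce'f + ab'c'de'f' + abdef' + abc'd'e

6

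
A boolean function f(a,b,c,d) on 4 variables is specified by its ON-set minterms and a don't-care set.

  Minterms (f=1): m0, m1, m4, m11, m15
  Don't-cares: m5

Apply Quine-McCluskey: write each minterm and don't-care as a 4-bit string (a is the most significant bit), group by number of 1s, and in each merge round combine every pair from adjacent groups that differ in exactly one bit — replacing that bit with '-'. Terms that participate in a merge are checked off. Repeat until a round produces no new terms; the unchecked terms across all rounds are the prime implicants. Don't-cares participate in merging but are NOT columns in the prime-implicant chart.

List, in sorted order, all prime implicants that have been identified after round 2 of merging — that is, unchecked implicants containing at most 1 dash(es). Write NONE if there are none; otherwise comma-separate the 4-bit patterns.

[col 0] 0000*, 0001*, 0100*, 0101*, 1011*, 1111*
[col 1] 0-00*, 0-01*, 000-*, 010-*, 1-11
[col 2] 0-0-
Prime implicants: 0-0-, 1-11

1-11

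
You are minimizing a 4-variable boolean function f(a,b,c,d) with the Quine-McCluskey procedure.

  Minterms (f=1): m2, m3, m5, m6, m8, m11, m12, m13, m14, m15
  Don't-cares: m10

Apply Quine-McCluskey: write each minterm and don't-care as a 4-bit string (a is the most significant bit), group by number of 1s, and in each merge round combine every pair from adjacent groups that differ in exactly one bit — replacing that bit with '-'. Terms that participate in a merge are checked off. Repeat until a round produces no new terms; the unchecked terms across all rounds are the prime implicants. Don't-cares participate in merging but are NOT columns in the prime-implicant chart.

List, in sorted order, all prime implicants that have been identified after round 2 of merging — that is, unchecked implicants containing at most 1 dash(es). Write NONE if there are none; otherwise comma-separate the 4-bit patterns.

size-2^0 implicants → 0010(✓)  0011(✓)  0101(✓)  0110(✓)  1000(✓)  1010(✓)  1011(✓)  1100(✓)  1101(✓)  1110(✓)  1111(✓)
size-2^1 implicants → -010(✓)  -011(✓)  -101  -110(✓)  0-10(✓)  001-(✓)  1-00(✓)  1-10(✓)  1-11(✓)  10-0(✓)  101-(✓)  11-0(✓)  11-1(✓)  110-(✓)  111-(✓)
size-2^2 implicants → --10  -01-  1--0  1-1-  11--
Unchecked terms (primes): --10, -01-, -101, 1--0, 1-1-, 11--

-101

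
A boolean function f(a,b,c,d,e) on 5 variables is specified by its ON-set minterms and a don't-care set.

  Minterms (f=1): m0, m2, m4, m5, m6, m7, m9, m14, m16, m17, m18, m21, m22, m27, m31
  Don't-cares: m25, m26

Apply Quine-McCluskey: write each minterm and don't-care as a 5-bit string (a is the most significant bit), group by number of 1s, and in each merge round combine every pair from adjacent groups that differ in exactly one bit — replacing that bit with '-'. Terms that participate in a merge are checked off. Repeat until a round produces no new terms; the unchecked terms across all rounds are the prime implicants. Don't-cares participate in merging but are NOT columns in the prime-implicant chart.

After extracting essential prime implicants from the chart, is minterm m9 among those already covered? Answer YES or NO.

YES

Round 0: 00000✓ 00010✓ 00100✓ 00101✓ 00110✓ 00111✓ 01001✓ 01110✓ 10000✓ 10001✓ 10010✓ 10101✓ 10110✓ 11001✓ 11010✓ 11011✓ 11111✓
Round 1: -0000✓ -0010✓ -0101 -0110✓ -1001 0-110 00-00✓ 00-10✓ 000-0✓ 001-0✓ 001-1✓ 0010-✓ 0011-✓ 1-001 1-010 10-01 10-10✓ 100-0✓ 1000- 11-11 110-1 1101-
Round 2: -0-10 -00-0 00--0 001--
PIs = {-0-10, -00-0, -0101, -1001, 0-110, 00--0, 001--, 1-001, 1-010, 10-01, 1000-, 11-11, 110-1, 1101-}
Coverage chart:
  m0: -00-0,00--0
  m2: -0-10,-00-0,00--0
  m4: 00--0,001--
  m5: -0101,001--
  m6: -0-10,0-110,00--0,001--
  m7: 001-- ←essential
  m9: -1001 ←essential
  m14: 0-110 ←essential
  m16: -00-0,1000-
  m17: 1-001,10-01,1000-
  m18: -0-10,-00-0,1-010
  m21: -0101,10-01
  m22: -0-10 ←essential
  m27: 11-11,110-1,1101-
  m31: 11-11 ←essential
Essential: -0-10, -1001, 0-110, 001--, 11-11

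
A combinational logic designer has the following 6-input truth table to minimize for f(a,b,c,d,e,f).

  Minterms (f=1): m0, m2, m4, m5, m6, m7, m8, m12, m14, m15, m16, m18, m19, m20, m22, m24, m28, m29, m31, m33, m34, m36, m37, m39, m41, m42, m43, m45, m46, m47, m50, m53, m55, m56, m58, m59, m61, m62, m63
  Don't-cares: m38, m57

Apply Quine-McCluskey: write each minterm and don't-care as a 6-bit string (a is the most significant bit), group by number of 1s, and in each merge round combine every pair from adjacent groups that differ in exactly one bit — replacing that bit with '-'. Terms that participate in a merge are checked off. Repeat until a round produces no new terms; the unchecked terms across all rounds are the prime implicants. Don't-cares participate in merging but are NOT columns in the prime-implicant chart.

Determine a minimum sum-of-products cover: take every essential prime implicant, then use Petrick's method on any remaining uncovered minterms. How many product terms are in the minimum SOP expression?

size-2^0 implicants → 000000(✓)  000010(✓)  000100(✓)  000101(✓)  000110(✓)  000111(✓)  001000(✓)  001100(✓)  001110(✓)  001111(✓)  010000(✓)  010010(✓)  010011(✓)  010100(✓)  010110(✓)  011000(✓)  011100(✓)  011101(✓)  011111(✓)  100001(✓)  100010(✓)  100100(✓)  100101(✓)  100110(✓)  100111(✓)  101001(✓)  101010(✓)  101011(✓)  101101(✓)  101110(✓)  101111(✓)  110010(✓)  110101(✓)  110111(✓)  111000(✓)  111001(✓)  111010(✓)  111011(✓)  111101(✓)  111110(✓)  111111(✓)
size-2^1 implicants → -00010(✓)  -00100(✓)  -00101(✓)  -00110(✓)  -00111(✓)  -01110(✓)  -01111(✓)  -10010(✓)  -11000  -11101(✓)  -11111(✓)  0-0000(✓)  0-0010(✓)  0-0100(✓)  0-0110(✓)  0-1000(✓)  0-1100(✓)  0-1111(✓)  00-000(✓)  00-100(✓)  00-110(✓)  00-111(✓)  000-00(✓)  000-10(✓)  0000-0(✓)  0001-0(✓)  0001-1(✓)  00010-(✓)  00011-(✓)  001-00(✓)  0011-0(✓)  00111-(✓)  01-000(✓)  01-100(✓)  010-00(✓)  010-10(✓)  0100-0(✓)  01001-  0101-0(✓)  011-00(✓)  0111-1(✓)  01110-  1-0010(✓)  1-0101(✓)  1-0111(✓)  1-1001(✓)  1-1010(✓)  1-1011(✓)  1-1101(✓)  1-1110(✓)  1-1111(✓)  10-001(✓)  10-010(✓)  10-101(✓)  10-110(✓)  10-111(✓)  100-01(✓)  100-10(✓)  1001-0(✓)  1001-1(✓)  10010-(✓)  10011-(✓)  101-01(✓)  101-10(✓)  101-11(✓)  1010-1(✓)  10101-(✓)  1011-1(✓)  10111-(✓)  11-010(✓)  11-101(✓)  11-111(✓)  1101-1(✓)  111-01(✓)  111-10(✓)  111-11(✓)  1110-0(✓)  1110-1(✓)  11100-(✓)  11101-(✓)  1111-1(✓)  11111-(✓)
size-2^2 implicants → --0010  --1111  -0-110(✓)  -0-111(✓)  -00-10  -001-0(✓)  -001-1(✓)  -0010-(✓)  -0011-(✓)  -0111-(✓)  -111-1  0--000(✓)  0--100(✓)  0-0-00(✓)  0-0-10(✓)  0-00-0(✓)  0-01-0(✓)  0-1-00(✓)  00--00(✓)  00-1-0  00-11-(✓)  000--0(✓)  0001--(✓)  01--00(✓)  010--0(✓)  1--010  1--101(✓)  1--111(✓)  1-01-1(✓)  1-1-01(✓)  1-1-10(✓)  1-1-11(✓)  1-10-1(✓)  1-101-(✓)  1-11-1(✓)  1-111-(✓)  10--01  10--10  10-1-1(✓)  10-11-(✓)  1001--(✓)  101--1(✓)  101-1-(✓)  11-1-1(✓)  111--1(✓)  111-1-(✓)  1110--
size-2^3 implicants → -0-11-  -001--  0---00  0-0--0  1--1-1  1-1--1  1-1-1-
Unchecked terms (primes): --0010, --1111, -0-11-, -00-10, -001--, -11000, -111-1, 0---00, 0-0--0, 00-1-0, 01001-, 01110-, 1--010, 1--1-1, 1-1--1, 1-1-1-, 10--01, 10--10, 1110--
Minterm coverage:
  m0 ⊆ 0---00,0-0--0
  m2 ⊆ --0010,-00-10,0-0--0
  m4 ⊆ -001--,0---00,0-0--0,00-1-0
  m5 ⊆ -001-- [E]
  m6 ⊆ -0-11-,-00-10,-001--,0-0--0,00-1-0
  m7 ⊆ -0-11-,-001--
  m8 ⊆ 0---00 [E]
  m12 ⊆ 0---00,00-1-0
  m14 ⊆ -0-11-,00-1-0
  m15 ⊆ --1111,-0-11-
  m16 ⊆ 0---00,0-0--0
  m18 ⊆ --0010,0-0--0,01001-
  m19 ⊆ 01001- [E]
  m20 ⊆ 0---00,0-0--0
  m22 ⊆ 0-0--0 [E]
  m24 ⊆ -11000,0---00
  m28 ⊆ 0---00,01110-
  m29 ⊆ -111-1,01110-
  m31 ⊆ --1111,-111-1
  m33 ⊆ 10--01 [E]
  m34 ⊆ --0010,-00-10,1--010,10--10
  m36 ⊆ -001-- [E]
  m37 ⊆ -001--,1--1-1,10--01
  m39 ⊆ -0-11-,-001--,1--1-1
  m41 ⊆ 1-1--1,10--01
  m42 ⊆ 1--010,1-1-1-,10--10
  m43 ⊆ 1-1--1,1-1-1-
  m45 ⊆ 1--1-1,1-1--1,10--01
  m46 ⊆ -0-11-,1-1-1-,10--10
  m47 ⊆ --1111,-0-11-,1--1-1,1-1--1,1-1-1-
  m50 ⊆ --0010,1--010
  m53 ⊆ 1--1-1 [E]
  m55 ⊆ 1--1-1 [E]
  m56 ⊆ -11000,1110--
  m58 ⊆ 1--010,1-1-1-,1110--
  m59 ⊆ 1-1--1,1-1-1-,1110--
  m61 ⊆ -111-1,1--1-1,1-1--1
  m62 ⊆ 1-1-1- [E]
  m63 ⊆ --1111,-111-1,1--1-1,1-1--1,1-1-1-
E = {-001--, 0---00, 0-0--0, 01001-, 1--1-1, 1-1-1-, 10--01}
Petrick residual → --0010, -0-11-, -11000, -111-1
Cover = c'd'ef' + b'de + b'c'd + bcd'e'f' + bcdf + a'e'f' + a'c'f' + a'bc'd'e + adf + ace + ab'e'f  |cover|=11

11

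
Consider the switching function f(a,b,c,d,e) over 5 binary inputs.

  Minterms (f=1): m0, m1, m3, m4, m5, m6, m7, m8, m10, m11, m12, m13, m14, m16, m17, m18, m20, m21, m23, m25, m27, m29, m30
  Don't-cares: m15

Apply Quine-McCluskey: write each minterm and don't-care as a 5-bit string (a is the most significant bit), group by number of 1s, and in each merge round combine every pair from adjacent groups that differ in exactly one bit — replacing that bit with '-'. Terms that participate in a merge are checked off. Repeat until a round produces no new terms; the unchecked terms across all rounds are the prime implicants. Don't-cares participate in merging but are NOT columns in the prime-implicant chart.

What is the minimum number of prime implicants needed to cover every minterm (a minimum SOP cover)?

size-2^0 implicants → 00000(✓)  00001(✓)  00011(✓)  00100(✓)  00101(✓)  00110(✓)  00111(✓)  01000(✓)  01010(✓)  01011(✓)  01100(✓)  01101(✓)  01110(✓)  01111(✓)  10000(✓)  10001(✓)  10010(✓)  10100(✓)  10101(✓)  10111(✓)  11001(✓)  11011(✓)  11101(✓)  11110(✓)
size-2^1 implicants → -0000(✓)  -0001(✓)  -0100(✓)  -0101(✓)  -0111(✓)  -1011  -1101(✓)  -1110  0-000(✓)  0-011(✓)  0-100(✓)  0-101(✓)  0-110(✓)  0-111(✓)  00-00(✓)  00-01(✓)  00-11(✓)  000-1(✓)  0000-(✓)  001-0(✓)  001-1(✓)  0010-(✓)  0011-(✓)  01-00(✓)  01-10(✓)  01-11(✓)  010-0(✓)  0101-(✓)  011-0(✓)  011-1(✓)  0110-(✓)  0111-(✓)  1-001(✓)  1-101(✓)  10-00(✓)  10-01(✓)  100-0  1000-(✓)  101-1(✓)  1010-(✓)  11-01(✓)  110-1
size-2^2 implicants → --101  -0-00(✓)  -0-01(✓)  -000-(✓)  -01-1  -010-(✓)  0--00  0--11  0-1-0(✓)  0-1-1(✓)  0-10-(✓)  0-11-(✓)  00--1  00-0-(✓)  001--(✓)  01--0  01-1-  011--(✓)  1--01  10-0-(✓)
size-2^3 implicants → -0-0-  0-1--
Unchecked terms (primes): --101, -0-0-, -01-1, -1011, -1110, 0--00, 0--11, 0-1--, 00--1, 01--0, 01-1-, 1--01, 100-0, 110-1
Minterm coverage:
  m0 ⊆ -0-0-,0--00
  m1 ⊆ -0-0-,00--1
  m3 ⊆ 0--11,00--1
  m4 ⊆ -0-0-,0--00,0-1--
  m5 ⊆ --101,-0-0-,-01-1,0-1--,00--1
  m6 ⊆ 0-1-- [E]
  m7 ⊆ -01-1,0--11,0-1--,00--1
  m8 ⊆ 0--00,01--0
  m10 ⊆ 01--0,01-1-
  m11 ⊆ -1011,0--11,01-1-
  m12 ⊆ 0--00,0-1--,01--0
  m13 ⊆ --101,0-1--
  m14 ⊆ -1110,0-1--,01--0,01-1-
  m16 ⊆ -0-0-,100-0
  m17 ⊆ -0-0-,1--01
  m18 ⊆ 100-0 [E]
  m20 ⊆ -0-0- [E]
  m21 ⊆ --101,-0-0-,-01-1,1--01
  m23 ⊆ -01-1 [E]
  m25 ⊆ 1--01,110-1
  m27 ⊆ -1011,110-1
  m29 ⊆ --101,1--01
  m30 ⊆ -1110 [E]
E = {-0-0-, -01-1, -1110, 0-1--, 100-0}
Petrick residual → --101, 0--11, 01--0, 110-1
Cover = cd'e + b'd' + b'ce + bcde' + a'de + a'c + a'be' + ab'c'e' + abc'e  |cover|=9

9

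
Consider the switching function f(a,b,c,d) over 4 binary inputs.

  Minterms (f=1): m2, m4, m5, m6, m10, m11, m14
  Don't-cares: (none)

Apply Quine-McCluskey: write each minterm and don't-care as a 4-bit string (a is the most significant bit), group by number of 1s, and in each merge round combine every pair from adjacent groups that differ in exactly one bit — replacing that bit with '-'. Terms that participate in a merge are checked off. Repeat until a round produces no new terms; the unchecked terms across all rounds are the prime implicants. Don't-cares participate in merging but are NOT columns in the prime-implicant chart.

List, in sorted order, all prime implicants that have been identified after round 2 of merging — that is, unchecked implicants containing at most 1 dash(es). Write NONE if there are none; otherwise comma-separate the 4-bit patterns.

01-0, 010-, 101-

[col 0] 0010*, 0100*, 0101*, 0110*, 1010*, 1011*, 1110*
[col 1] -010*, -110*, 0-10*, 01-0, 010-, 1-10*, 101-
[col 2] --10
Prime implicants: --10, 01-0, 010-, 101-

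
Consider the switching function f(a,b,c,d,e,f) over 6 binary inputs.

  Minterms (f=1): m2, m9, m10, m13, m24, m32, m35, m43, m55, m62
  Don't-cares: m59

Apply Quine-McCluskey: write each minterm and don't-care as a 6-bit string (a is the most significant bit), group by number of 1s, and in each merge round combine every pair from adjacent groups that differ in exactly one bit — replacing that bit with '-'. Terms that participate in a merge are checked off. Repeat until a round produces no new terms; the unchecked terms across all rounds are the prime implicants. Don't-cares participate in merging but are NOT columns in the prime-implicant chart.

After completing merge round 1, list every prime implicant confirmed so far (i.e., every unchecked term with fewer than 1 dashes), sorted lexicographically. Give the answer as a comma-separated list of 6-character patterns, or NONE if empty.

011000, 100000, 110111, 111110

size-2^0 implicants → 000010(✓)  001001(✓)  001010(✓)  001101(✓)  011000  100000  100011(✓)  101011(✓)  110111  111011(✓)  111110
size-2^1 implicants → 00-010  001-01  1-1011  10-011
Unchecked terms (primes): 00-010, 001-01, 011000, 1-1011, 10-011, 100000, 110111, 111110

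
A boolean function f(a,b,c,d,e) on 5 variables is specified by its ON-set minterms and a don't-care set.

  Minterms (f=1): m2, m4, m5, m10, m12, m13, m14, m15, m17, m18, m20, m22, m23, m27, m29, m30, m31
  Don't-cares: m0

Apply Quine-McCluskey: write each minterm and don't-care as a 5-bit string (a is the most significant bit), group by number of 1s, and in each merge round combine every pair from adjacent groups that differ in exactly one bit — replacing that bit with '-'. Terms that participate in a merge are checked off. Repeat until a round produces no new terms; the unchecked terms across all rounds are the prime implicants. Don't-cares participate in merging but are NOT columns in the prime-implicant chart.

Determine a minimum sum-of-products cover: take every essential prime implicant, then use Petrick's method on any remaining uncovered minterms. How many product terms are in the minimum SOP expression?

8

size-2^0 implicants → 00000(✓)  00010(✓)  00100(✓)  00101(✓)  01010(✓)  01100(✓)  01101(✓)  01110(✓)  01111(✓)  10001  10010(✓)  10100(✓)  10110(✓)  10111(✓)  11011(✓)  11101(✓)  11110(✓)  11111(✓)
size-2^1 implicants → -0010  -0100  -1101(✓)  -1110(✓)  -1111(✓)  0-010  0-100(✓)  0-101(✓)  00-00  000-0  0010-(✓)  01-10  011-0(✓)  011-1(✓)  0110-(✓)  0111-(✓)  1-110(✓)  1-111(✓)  10-10  101-0  1011-(✓)  11-11  111-1(✓)  1111-(✓)
size-2^2 implicants → -11-1  -111-  0-10-  011--  1-11-
Unchecked terms (primes): -0010, -0100, -11-1, -111-, 0-010, 0-10-, 00-00, 000-0, 01-10, 011--, 1-11-, 10-10, 10001, 101-0, 11-11
Minterm coverage:
  m2 ⊆ -0010,0-010,000-0
  m4 ⊆ -0100,0-10-,00-00
  m5 ⊆ 0-10- [E]
  m10 ⊆ 0-010,01-10
  m12 ⊆ 0-10-,011--
  m13 ⊆ -11-1,0-10-,011--
  m14 ⊆ -111-,01-10,011--
  m15 ⊆ -11-1,-111-,011--
  m17 ⊆ 10001 [E]
  m18 ⊆ -0010,10-10
  m20 ⊆ -0100,101-0
  m22 ⊆ 1-11-,10-10,101-0
  m23 ⊆ 1-11- [E]
  m27 ⊆ 11-11 [E]
  m29 ⊆ -11-1 [E]
  m30 ⊆ -111-,1-11-
  m31 ⊆ -11-1,-111-,1-11-,11-11
E = {-11-1, 0-10-, 1-11-, 10001, 11-11}
Petrick residual → -0010, -0100, 01-10
Cover = b'c'de' + b'cd'e' + bce + a'cd' + a'bde' + acd + ab'c'd'e + abde  |cover|=8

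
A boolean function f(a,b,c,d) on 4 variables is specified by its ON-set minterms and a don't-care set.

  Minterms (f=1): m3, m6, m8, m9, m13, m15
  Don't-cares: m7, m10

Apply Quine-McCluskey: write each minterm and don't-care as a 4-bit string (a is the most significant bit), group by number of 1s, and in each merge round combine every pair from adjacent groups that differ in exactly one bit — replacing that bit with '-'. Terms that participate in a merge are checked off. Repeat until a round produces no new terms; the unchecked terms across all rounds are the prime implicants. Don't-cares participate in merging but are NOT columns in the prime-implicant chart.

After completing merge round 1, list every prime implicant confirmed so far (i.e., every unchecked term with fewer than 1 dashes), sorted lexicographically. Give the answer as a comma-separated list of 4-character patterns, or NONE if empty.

NONE

size-2^0 implicants → 0011(✓)  0110(✓)  0111(✓)  1000(✓)  1001(✓)  1010(✓)  1101(✓)  1111(✓)
size-2^1 implicants → -111  0-11  011-  1-01  10-0  100-  11-1
Unchecked terms (primes): -111, 0-11, 011-, 1-01, 10-0, 100-, 11-1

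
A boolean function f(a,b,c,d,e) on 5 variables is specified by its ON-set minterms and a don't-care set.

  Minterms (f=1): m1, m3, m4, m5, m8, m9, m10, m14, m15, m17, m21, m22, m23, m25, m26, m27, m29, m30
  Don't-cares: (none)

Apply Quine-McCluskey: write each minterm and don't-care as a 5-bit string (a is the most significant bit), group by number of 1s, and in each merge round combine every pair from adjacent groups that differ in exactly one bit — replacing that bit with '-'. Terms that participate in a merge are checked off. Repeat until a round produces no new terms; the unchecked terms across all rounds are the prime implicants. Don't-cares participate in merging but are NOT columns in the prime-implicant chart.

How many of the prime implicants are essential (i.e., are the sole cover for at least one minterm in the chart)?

4

Round 0: 00001✓ 00011✓ 00100✓ 00101✓ 01000✓ 01001✓ 01010✓ 01110✓ 01111✓ 10001✓ 10101✓ 10110✓ 10111✓ 11001✓ 11010✓ 11011✓ 11101✓ 11110✓
Round 1: -0001✓ -0101✓ -1001✓ -1010✓ -1110✓ 0-001✓ 00-01✓ 000-1 0010- 01-10✓ 010-0 0100- 0111- 1-001✓ 1-101✓ 1-110 10-01✓ 101-1 1011- 11-01✓ 11-10✓ 110-1 1101-
Round 2: --001 -0-01 -1-10 1--01
PIs = {--001, -0-01, -1-10, 000-1, 0010-, 010-0, 0100-, 0111-, 1--01, 1-110, 101-1, 1011-, 110-1, 1101-}
Coverage chart:
  m1: --001,-0-01,000-1
  m3: 000-1 ←essential
  m4: 0010- ←essential
  m5: -0-01,0010-
  m8: 010-0,0100-
  m9: --001,0100-
  m10: -1-10,010-0
  m14: -1-10,0111-
  m15: 0111- ←essential
  m17: --001,-0-01,1--01
  m21: -0-01,1--01,101-1
  m22: 1-110,1011-
  m23: 101-1,1011-
  m25: --001,1--01,110-1
  m26: -1-10,1101-
  m27: 110-1,1101-
  m29: 1--01 ←essential
  m30: -1-10,1-110
Essential: 000-1, 0010-, 0111-, 1--01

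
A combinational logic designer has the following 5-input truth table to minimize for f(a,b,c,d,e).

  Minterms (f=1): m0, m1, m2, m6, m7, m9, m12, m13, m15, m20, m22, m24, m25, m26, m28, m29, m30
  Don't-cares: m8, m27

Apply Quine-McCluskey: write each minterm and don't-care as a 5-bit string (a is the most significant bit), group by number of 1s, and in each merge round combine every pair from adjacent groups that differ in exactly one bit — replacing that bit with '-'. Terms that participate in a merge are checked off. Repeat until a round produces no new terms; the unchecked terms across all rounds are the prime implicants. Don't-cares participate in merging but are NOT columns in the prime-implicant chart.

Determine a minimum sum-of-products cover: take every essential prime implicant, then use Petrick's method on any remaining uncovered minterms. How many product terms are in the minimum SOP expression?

Round 0: 00000✓ 00001✓ 00010✓ 00110✓ 00111✓ 01000✓ 01001✓ 01100✓ 01101✓ 01111✓ 10100✓ 10110✓ 11000✓ 11001✓ 11010✓ 11011✓ 11100✓ 11101✓ 11110✓
Round 1: -0110 -1000✓ -1001✓ -1100✓ -1101✓ 0-000✓ 0-001✓ 0-111 00-10 000-0 0000-✓ 0011- 01-00✓ 01-01✓ 0100-✓ 011-1 0110-✓ 1-100✓ 1-110✓ 101-0✓ 11-00✓ 11-01✓ 11-10✓ 110-0✓ 110-1✓ 1100-✓ 1101-✓ 111-0✓ 1110-✓
Round 2: -1-00✓ -1-01✓ -100-✓ -110-✓ 0-00- 01-0-✓ 1-1-0 11--0 11-0-✓ 110--
Round 3: -1-0-
PIs = {-0110, -1-0-, 0-00-, 0-111, 00-10, 000-0, 0011-, 011-1, 1-1-0, 11--0, 110--}
Coverage chart:
  m0: 0-00-,000-0
  m1: 0-00- ←essential
  m2: 00-10,000-0
  m6: -0110,00-10,0011-
  m7: 0-111,0011-
  m9: -1-0-,0-00-
  m12: -1-0- ←essential
  m13: -1-0-,011-1
  m15: 0-111,011-1
  m20: 1-1-0 ←essential
  m22: -0110,1-1-0
  m24: -1-0-,11--0,110--
  m25: -1-0-,110--
  m26: 11--0,110--
  m28: -1-0-,1-1-0,11--0
  m29: -1-0- ←essential
  m30: 1-1-0,11--0
Essential: -1-0-, 0-00-, 1-1-0
Petrick residual → 0-111, 00-10, 11--0
Min cover (6 terms): bd' + a'c'd' + a'cde + a'b'de' + ace' + abe'

6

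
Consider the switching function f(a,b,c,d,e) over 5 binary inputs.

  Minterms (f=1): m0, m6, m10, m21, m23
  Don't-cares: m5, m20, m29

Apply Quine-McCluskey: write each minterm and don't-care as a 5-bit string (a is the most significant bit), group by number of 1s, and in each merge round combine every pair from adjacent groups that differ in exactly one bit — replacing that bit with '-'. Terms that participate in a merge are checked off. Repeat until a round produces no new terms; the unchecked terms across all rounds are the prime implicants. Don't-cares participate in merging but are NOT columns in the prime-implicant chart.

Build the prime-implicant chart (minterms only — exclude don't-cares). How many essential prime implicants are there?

4

size-2^0 implicants → 00000  00101(✓)  00110  01010  10100(✓)  10101(✓)  10111(✓)  11101(✓)
size-2^1 implicants → -0101  1-101  101-1  1010-
Unchecked terms (primes): -0101, 00000, 00110, 01010, 1-101, 101-1, 1010-
Minterm coverage:
  m0 ⊆ 00000 [E]
  m6 ⊆ 00110 [E]
  m10 ⊆ 01010 [E]
  m21 ⊆ -0101,1-101,101-1,1010-
  m23 ⊆ 101-1 [E]
E = {00000, 00110, 01010, 101-1}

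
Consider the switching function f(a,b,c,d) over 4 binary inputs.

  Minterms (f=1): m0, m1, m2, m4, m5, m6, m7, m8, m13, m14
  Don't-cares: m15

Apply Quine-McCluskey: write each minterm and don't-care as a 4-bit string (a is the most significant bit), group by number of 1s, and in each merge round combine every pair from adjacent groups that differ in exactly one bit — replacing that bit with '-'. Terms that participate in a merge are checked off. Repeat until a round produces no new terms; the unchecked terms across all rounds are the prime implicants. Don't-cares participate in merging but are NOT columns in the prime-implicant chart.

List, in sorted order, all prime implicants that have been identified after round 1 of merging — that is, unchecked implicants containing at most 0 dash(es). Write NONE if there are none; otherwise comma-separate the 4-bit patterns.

NONE

Round 0: 0000✓ 0001✓ 0010✓ 0100✓ 0101✓ 0110✓ 0111✓ 1000✓ 1101✓ 1110✓ 1111✓
Round 1: -000 -101✓ -110✓ -111✓ 0-00✓ 0-01✓ 0-10✓ 00-0✓ 000-✓ 01-0✓ 01-1✓ 010-✓ 011-✓ 11-1✓ 111-✓
Round 2: -1-1 -11- 0--0 0-0- 01--
PIs = {-000, -1-1, -11-, 0--0, 0-0-, 01--}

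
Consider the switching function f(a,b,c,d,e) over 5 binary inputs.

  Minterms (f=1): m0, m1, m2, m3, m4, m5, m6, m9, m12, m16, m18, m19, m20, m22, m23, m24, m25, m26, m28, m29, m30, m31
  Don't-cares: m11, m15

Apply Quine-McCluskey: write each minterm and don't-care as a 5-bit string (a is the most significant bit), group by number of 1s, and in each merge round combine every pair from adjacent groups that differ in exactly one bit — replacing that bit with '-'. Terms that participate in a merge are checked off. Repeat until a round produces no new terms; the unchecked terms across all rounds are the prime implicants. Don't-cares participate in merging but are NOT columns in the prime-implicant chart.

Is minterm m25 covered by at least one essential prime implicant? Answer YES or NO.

size-2^0 implicants → 00000(✓)  00001(✓)  00010(✓)  00011(✓)  00100(✓)  00101(✓)  00110(✓)  01001(✓)  01011(✓)  01100(✓)  01111(✓)  10000(✓)  10010(✓)  10011(✓)  10100(✓)  10110(✓)  10111(✓)  11000(✓)  11001(✓)  11010(✓)  11100(✓)  11101(✓)  11110(✓)  11111(✓)
size-2^1 implicants → -0000(✓)  -0010(✓)  -0011(✓)  -0100(✓)  -0110(✓)  -1001  -1100(✓)  -1111  0-001(✓)  0-011(✓)  0-100(✓)  00-00(✓)  00-01(✓)  00-10(✓)  000-0(✓)  000-1(✓)  0000-(✓)  0001-(✓)  001-0(✓)  0010-(✓)  01-11  010-1(✓)  1-000(✓)  1-010(✓)  1-100(✓)  1-110(✓)  1-111(✓)  10-00(✓)  10-10(✓)  10-11(✓)  100-0(✓)  1001-(✓)  101-0(✓)  1011-(✓)  11-00(✓)  11-01(✓)  11-10(✓)  110-0(✓)  1100-(✓)  111-0(✓)  111-1(✓)  1110-(✓)  1111-(✓)
size-2^2 implicants → --100  -0-00(✓)  -0-10(✓)  -00-0(✓)  -001-  -01-0(✓)  0-0-1  00--0(✓)  00-0-  000--  1--00(✓)  1--10(✓)  1-0-0(✓)  1-1-0(✓)  1-11-  10--0(✓)  10-1-  11--0(✓)  11-0-  111--
size-2^3 implicants → -0--0  1---0
Unchecked terms (primes): --100, -0--0, -001-, -1001, -1111, 0-0-1, 00-0-, 000--, 01-11, 1---0, 1-11-, 10-1-, 11-0-, 111--
Minterm coverage:
  m0 ⊆ -0--0,00-0-,000--
  m1 ⊆ 0-0-1,00-0-,000--
  m2 ⊆ -0--0,-001-,000--
  m3 ⊆ -001-,0-0-1,000--
  m4 ⊆ --100,-0--0,00-0-
  m5 ⊆ 00-0- [E]
  m6 ⊆ -0--0 [E]
  m9 ⊆ -1001,0-0-1
  m12 ⊆ --100 [E]
  m16 ⊆ -0--0,1---0
  m18 ⊆ -0--0,-001-,1---0,10-1-
  m19 ⊆ -001-,10-1-
  m20 ⊆ --100,-0--0,1---0
  m22 ⊆ -0--0,1---0,1-11-,10-1-
  m23 ⊆ 1-11-,10-1-
  m24 ⊆ 1---0,11-0-
  m25 ⊆ -1001,11-0-
  m26 ⊆ 1---0 [E]
  m28 ⊆ --100,1---0,11-0-,111--
  m29 ⊆ 11-0-,111--
  m30 ⊆ 1---0,1-11-,111--
  m31 ⊆ -1111,1-11-,111--
E = {--100, -0--0, 00-0-, 1---0}

NO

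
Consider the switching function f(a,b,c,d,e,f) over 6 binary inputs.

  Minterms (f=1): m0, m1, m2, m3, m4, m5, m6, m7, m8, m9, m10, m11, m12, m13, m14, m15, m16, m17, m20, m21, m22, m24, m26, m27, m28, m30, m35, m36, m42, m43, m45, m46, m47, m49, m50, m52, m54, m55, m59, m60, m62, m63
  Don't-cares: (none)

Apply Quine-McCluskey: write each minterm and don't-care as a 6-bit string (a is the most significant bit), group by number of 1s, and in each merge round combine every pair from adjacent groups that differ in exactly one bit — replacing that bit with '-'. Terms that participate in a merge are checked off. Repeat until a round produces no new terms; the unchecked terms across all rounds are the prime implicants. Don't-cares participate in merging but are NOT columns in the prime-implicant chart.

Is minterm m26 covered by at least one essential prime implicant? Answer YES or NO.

NO

size-2^0 implicants → 000000(✓)  000001(✓)  000010(✓)  000011(✓)  000100(✓)  000101(✓)  000110(✓)  000111(✓)  001000(✓)  001001(✓)  001010(✓)  001011(✓)  001100(✓)  001101(✓)  001110(✓)  001111(✓)  010000(✓)  010001(✓)  010100(✓)  010101(✓)  010110(✓)  011000(✓)  011010(✓)  011011(✓)  011100(✓)  011110(✓)  100011(✓)  100100(✓)  101010(✓)  101011(✓)  101101(✓)  101110(✓)  101111(✓)  110001(✓)  110010(✓)  110100(✓)  110110(✓)  110111(✓)  111011(✓)  111100(✓)  111110(✓)  111111(✓)
size-2^1 implicants → -00011(✓)  -00100(✓)  -01010(✓)  -01011(✓)  -01101(✓)  -01110(✓)  -01111(✓)  -10001  -10100(✓)  -10110(✓)  -11011(✓)  -11100(✓)  -11110(✓)  0-0000(✓)  0-0001(✓)  0-0100(✓)  0-0101(✓)  0-0110(✓)  0-1000(✓)  0-1010(✓)  0-1011(✓)  0-1100(✓)  0-1110(✓)  00-000(✓)  00-001(✓)  00-010(✓)  00-011(✓)  00-100(✓)  00-101(✓)  00-110(✓)  00-111(✓)  000-00(✓)  000-01(✓)  000-10(✓)  000-11(✓)  0000-0(✓)  0000-1(✓)  00000-(✓)  00001-(✓)  0001-0(✓)  0001-1(✓)  00010-(✓)  00011-(✓)  001-00(✓)  001-01(✓)  001-10(✓)  001-11(✓)  0010-0(✓)  0010-1(✓)  00100-(✓)  00101-(✓)  0011-0(✓)  0011-1(✓)  00110-(✓)  00111-(✓)  01-000(✓)  01-100(✓)  01-110(✓)  010-00(✓)  010-01(✓)  01000-(✓)  0101-0(✓)  01010-(✓)  011-00(✓)  011-10(✓)  0110-0(✓)  01101-(✓)  0111-0(✓)  1-0100(✓)  1-1011(✓)  1-1110(✓)  1-1111(✓)  10-011(✓)  101-10(✓)  101-11(✓)  10101-(✓)  1011-1(✓)  10111-(✓)  11-100(✓)  11-110(✓)  11-111(✓)  110-10  1101-0(✓)  11011-(✓)  111-11(✓)  1111-0(✓)  11111-(✓)
size-2^2 implicants → --0100  --1011  --1110  -0-011  -01-10(✓)  -01-11(✓)  -0101-(✓)  -011-1  -0111-(✓)  -1-100(✓)  -1-110(✓)  -101-0(✓)  -111-0(✓)  0--000(✓)  0--100(✓)  0--110(✓)  0-0-00(✓)  0-0-01(✓)  0-000-(✓)  0-01-0(✓)  0-010-(✓)  0-1-00(✓)  0-1-10(✓)  0-10-0(✓)  0-101-  0-11-0(✓)  00--00(✓)  00--01(✓)  00--10(✓)  00--11(✓)  00-0-0(✓)  00-0-1(✓)  00-00-(✓)  00-01-(✓)  00-1-0(✓)  00-1-1(✓)  00-10-(✓)  00-11-(✓)  000--0(✓)  000--1(✓)  000-0-(✓)  000-1-(✓)  0000--(✓)  0001--(✓)  001--0(✓)  001--1(✓)  001-0-(✓)  001-1-(✓)  0010--(✓)  0011--(✓)  01--00(✓)  01-1-0(✓)  010-0-(✓)  011--0(✓)  1-1-11  1-111-  101-1-(✓)  11-1-0(✓)  11-11-
size-2^3 implicants → -01-1-  -1-1-0  0---00  0--1-0  0-0-0-  0-1--0  00---0(✓)  00---1(✓)  00--0-(✓)  00--1-(✓)  00-0--(✓)  00-1--(✓)  000---(✓)  001---(✓)
size-2^4 implicants → 00----
Unchecked terms (primes): --0100, --1011, --1110, -0-011, -01-1-, -011-1, -1-1-0, -10001, 0---00, 0--1-0, 0-0-0-, 0-1--0, 0-101-, 00----, 1-1-11, 1-111-, 11-11-, 110-10
Minterm coverage:
  m0 ⊆ 0---00,0-0-0-,00----
  m1 ⊆ 0-0-0-,00----
  m2 ⊆ 00---- [E]
  m3 ⊆ -0-011,00----
  m4 ⊆ --0100,0---00,0--1-0,0-0-0-,00----
  m5 ⊆ 0-0-0-,00----
  m6 ⊆ 0--1-0,00----
  m7 ⊆ 00---- [E]
  m8 ⊆ 0---00,0-1--0,00----
  m9 ⊆ 00---- [E]
  m10 ⊆ -01-1-,0-1--0,0-101-,00----
  m11 ⊆ --1011,-0-011,-01-1-,0-101-,00----
  m12 ⊆ 0---00,0--1-0,0-1--0,00----
  m13 ⊆ -011-1,00----
  m14 ⊆ --1110,-01-1-,0--1-0,0-1--0,00----
  m15 ⊆ -01-1-,-011-1,00----
  m16 ⊆ 0---00,0-0-0-
  m17 ⊆ -10001,0-0-0-
  m20 ⊆ --0100,-1-1-0,0---00,0--1-0,0-0-0-
  m21 ⊆ 0-0-0- [E]
  m22 ⊆ -1-1-0,0--1-0
  m24 ⊆ 0---00,0-1--0
  m26 ⊆ 0-1--0,0-101-
  m27 ⊆ --1011,0-101-
  m28 ⊆ -1-1-0,0---00,0--1-0,0-1--0
  m30 ⊆ --1110,-1-1-0,0--1-0,0-1--0
  m35 ⊆ -0-011 [E]
  m36 ⊆ --0100 [E]
  m42 ⊆ -01-1- [E]
  m43 ⊆ --1011,-0-011,-01-1-,1-1-11
  m45 ⊆ -011-1 [E]
  m46 ⊆ --1110,-01-1-,1-111-
  m47 ⊆ -01-1-,-011-1,1-1-11,1-111-
  m49 ⊆ -10001 [E]
  m50 ⊆ 110-10 [E]
  m52 ⊆ --0100,-1-1-0
  m54 ⊆ -1-1-0,11-11-,110-10
  m55 ⊆ 11-11- [E]
  m59 ⊆ --1011,1-1-11
  m60 ⊆ -1-1-0 [E]
  m62 ⊆ --1110,-1-1-0,1-111-,11-11-
  m63 ⊆ 1-1-11,1-111-,11-11-
E = {--0100, -0-011, -01-1-, -011-1, -1-1-0, -10001, 0-0-0-, 00----, 11-11-, 110-10}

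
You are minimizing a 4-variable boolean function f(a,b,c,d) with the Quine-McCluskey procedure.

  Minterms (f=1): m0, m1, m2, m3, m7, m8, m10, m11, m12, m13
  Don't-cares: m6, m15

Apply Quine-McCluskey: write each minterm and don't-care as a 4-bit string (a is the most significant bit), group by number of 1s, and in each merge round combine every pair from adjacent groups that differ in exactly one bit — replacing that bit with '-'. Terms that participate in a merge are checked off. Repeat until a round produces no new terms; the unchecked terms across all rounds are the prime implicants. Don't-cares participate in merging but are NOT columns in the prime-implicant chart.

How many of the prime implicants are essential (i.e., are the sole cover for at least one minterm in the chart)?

Round 0: 0000✓ 0001✓ 0010✓ 0011✓ 0110✓ 0111✓ 1000✓ 1010✓ 1011✓ 1100✓ 1101✓ 1111✓
Round 1: -000✓ -010✓ -011✓ -111✓ 0-10✓ 0-11✓ 00-0✓ 00-1✓ 000-✓ 001-✓ 011-✓ 1-00 1-11✓ 10-0✓ 101-✓ 11-1 110-
Round 2: --11 -0-0 -01- 0-1- 00--
PIs = {--11, -0-0, -01-, 0-1-, 00--, 1-00, 11-1, 110-}
Coverage chart:
  m0: -0-0,00--
  m1: 00-- ←essential
  m2: -0-0,-01-,0-1-,00--
  m3: --11,-01-,0-1-,00--
  m7: --11,0-1-
  m8: -0-0,1-00
  m10: -0-0,-01-
  m11: --11,-01-
  m12: 1-00,110-
  m13: 11-1,110-
Essential: 00--

1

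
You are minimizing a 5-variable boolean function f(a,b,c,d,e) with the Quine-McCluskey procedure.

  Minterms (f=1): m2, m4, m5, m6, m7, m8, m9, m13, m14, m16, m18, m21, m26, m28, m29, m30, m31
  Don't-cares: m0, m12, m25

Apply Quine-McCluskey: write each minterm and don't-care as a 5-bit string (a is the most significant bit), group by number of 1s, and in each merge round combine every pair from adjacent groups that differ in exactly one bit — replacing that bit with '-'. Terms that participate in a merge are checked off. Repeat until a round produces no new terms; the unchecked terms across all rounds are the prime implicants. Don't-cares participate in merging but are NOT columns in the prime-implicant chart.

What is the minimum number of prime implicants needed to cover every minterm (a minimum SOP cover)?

[col 0] 00000*, 00010*, 00100*, 00101*, 00110*, 00111*, 01000*, 01001*, 01100*, 01101*, 01110*, 10000*, 10010*, 10101*, 11001*, 11010*, 11100*, 11101*, 11110*, 11111*
[col 1] -0000*, -0010*, -0101*, -1001*, -1100*, -1101*, -1110*, 0-000*, 0-100*, 0-101*, 0-110*, 00-00*, 00-10*, 000-0*, 001-0*, 001-1*, 0010-*, 0011-*, 01-00*, 01-01*, 0100-*, 011-0*, 0110-*, 1-010, 1-101*, 100-0*, 11-01*, 11-10, 111-0*, 111-1*, 1110-*, 1111-*
[col 2] --101, -00-0, -1-01, -11-0, -110-, 0--00, 0-1-0, 0-10-, 00--0, 001--, 01-0-, 111--
Prime implicants: --101, -00-0, -1-01, -11-0, -110-, 0--00, 0-1-0, 0-10-, 00--0, 001--, 01-0-, 1-010, 11-10, 111--
PI chart (minterm → PIs covering it):
  2 | -00-0,00--0
  4 | 0--00,0-1-0,0-10-,00--0,001--
  5 | --101,0-10-,001--
  6 | 0-1-0,00--0,001--
  7 | 001--  (sole → essential)
  8 | 0--00,01-0-
  9 | -1-01,01-0-
  13 | --101,-1-01,-110-,0-10-,01-0-
  14 | -11-0,0-1-0
  16 | -00-0  (sole → essential)
  18 | -00-0,1-010
  21 | --101  (sole → essential)
  26 | 1-010,11-10
  28 | -11-0,-110-,111--
  29 | --101,-1-01,-110-,111--
  30 | -11-0,11-10,111--
  31 | 111--  (sole → essential)
Essential prime implicants: --101, -00-0, 001--, 111--
Petrick residual → -11-0, 01-0-, 1-010
Minimum SOP uses 7 PIs: cd'e + b'c'e' + bce' + a'b'c + a'bd' + ac'de' + abc

7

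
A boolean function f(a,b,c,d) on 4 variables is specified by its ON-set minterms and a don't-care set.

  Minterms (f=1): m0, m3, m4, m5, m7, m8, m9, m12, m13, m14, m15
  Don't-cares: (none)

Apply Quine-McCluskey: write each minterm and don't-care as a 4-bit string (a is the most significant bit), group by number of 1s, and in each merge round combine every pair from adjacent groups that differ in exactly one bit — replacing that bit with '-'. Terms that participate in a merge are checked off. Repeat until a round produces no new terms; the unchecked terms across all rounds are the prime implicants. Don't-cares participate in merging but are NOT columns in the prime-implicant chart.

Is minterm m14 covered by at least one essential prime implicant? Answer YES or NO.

size-2^0 implicants → 0000(✓)  0011(✓)  0100(✓)  0101(✓)  0111(✓)  1000(✓)  1001(✓)  1100(✓)  1101(✓)  1110(✓)  1111(✓)
size-2^1 implicants → -000(✓)  -100(✓)  -101(✓)  -111(✓)  0-00(✓)  0-11  01-1(✓)  010-(✓)  1-00(✓)  1-01(✓)  100-(✓)  11-0(✓)  11-1(✓)  110-(✓)  111-(✓)
size-2^2 implicants → --00  -1-1  -10-  1-0-  11--
Unchecked terms (primes): --00, -1-1, -10-, 0-11, 1-0-, 11--
Minterm coverage:
  m0 ⊆ --00 [E]
  m3 ⊆ 0-11 [E]
  m4 ⊆ --00,-10-
  m5 ⊆ -1-1,-10-
  m7 ⊆ -1-1,0-11
  m8 ⊆ --00,1-0-
  m9 ⊆ 1-0- [E]
  m12 ⊆ --00,-10-,1-0-,11--
  m13 ⊆ -1-1,-10-,1-0-,11--
  m14 ⊆ 11-- [E]
  m15 ⊆ -1-1,11--
E = {--00, 0-11, 1-0-, 11--}

YES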